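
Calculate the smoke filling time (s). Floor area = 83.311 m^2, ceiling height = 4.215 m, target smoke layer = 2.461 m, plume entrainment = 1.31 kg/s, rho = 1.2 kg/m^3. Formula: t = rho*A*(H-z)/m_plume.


H - z = 1.754 m
t = 1.2 * 83.311 * 1.754 / 1.31 = 133.86 s

133.86 s


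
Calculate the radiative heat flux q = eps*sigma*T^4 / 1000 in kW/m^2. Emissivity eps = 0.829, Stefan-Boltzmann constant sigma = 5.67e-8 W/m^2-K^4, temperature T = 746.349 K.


T^4 = 3.1029e+11
q = 0.829 * 5.67e-8 * 3.1029e+11 / 1000 = 14.585 kW/m^2

14.585 kW/m^2


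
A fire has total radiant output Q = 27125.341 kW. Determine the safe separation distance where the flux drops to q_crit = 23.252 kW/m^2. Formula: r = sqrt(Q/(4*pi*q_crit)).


4*pi*q_crit = 292.19
Q/(4*pi*q_crit) = 92.834
r = sqrt(92.834) = 9.6350 m

9.6350 m


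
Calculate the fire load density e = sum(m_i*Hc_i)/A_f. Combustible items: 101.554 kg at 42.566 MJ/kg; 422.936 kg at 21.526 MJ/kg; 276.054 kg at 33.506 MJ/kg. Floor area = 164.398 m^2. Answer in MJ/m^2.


Total energy = 101.554*42.566 + 422.936*21.526 + 276.054*33.506
= 4322.748 + 9104.120 + 9249.465
= 22676.33 MJ
e = 22676.33 / 164.398 = 137.94 MJ/m^2

137.94 MJ/m^2


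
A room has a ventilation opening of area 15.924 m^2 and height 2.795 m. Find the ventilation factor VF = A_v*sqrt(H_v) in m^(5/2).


sqrt(H_v) = 1.6718
VF = 15.924 * 1.6718 = 26.622 m^(5/2)

26.622 m^(5/2)


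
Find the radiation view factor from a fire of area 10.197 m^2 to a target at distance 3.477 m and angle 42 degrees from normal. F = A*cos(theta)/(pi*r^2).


cos(42 deg) = 0.74314
pi*r^2 = 37.980
F = 10.197 * 0.74314 / 37.980 = 0.19952

0.19952


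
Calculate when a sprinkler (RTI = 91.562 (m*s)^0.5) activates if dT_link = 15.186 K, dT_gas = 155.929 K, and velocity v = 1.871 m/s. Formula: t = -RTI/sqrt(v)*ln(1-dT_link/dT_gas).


dT_link/dT_gas = 0.097390
ln(1 - 0.097390) = -0.10247
t = -91.562 / sqrt(1.871) * -0.10247 = 6.8589 s

6.8589 s


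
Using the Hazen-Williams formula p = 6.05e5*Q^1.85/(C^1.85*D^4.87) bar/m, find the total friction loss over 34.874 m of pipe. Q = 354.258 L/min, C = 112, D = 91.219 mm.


Q^1.85 = 52029
C^1.85 = 6180.9
D^4.87 = 3.5125e+09
p/m = 0.0014499 bar/m
p_total = 0.0014499 * 34.874 = 0.050563 bar

0.050563 bar


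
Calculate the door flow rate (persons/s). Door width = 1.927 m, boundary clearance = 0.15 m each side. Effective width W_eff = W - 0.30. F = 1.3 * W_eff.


W_eff = 1.927 - 0.30 = 1.627 m
F = 1.3 * 1.627 = 2.1151 persons/s

2.1151 persons/s


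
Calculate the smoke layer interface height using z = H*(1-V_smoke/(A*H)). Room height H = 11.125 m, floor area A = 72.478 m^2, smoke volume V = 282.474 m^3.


V/(A*H) = 0.35033
1 - 0.35033 = 0.64967
z = 11.125 * 0.64967 = 7.2276 m

7.2276 m


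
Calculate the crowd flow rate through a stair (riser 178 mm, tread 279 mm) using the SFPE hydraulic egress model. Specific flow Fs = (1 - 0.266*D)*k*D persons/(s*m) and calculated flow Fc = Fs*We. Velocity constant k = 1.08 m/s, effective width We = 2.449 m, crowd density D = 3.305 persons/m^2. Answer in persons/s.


1 - 0.266*D = 1 - 0.266*3.305 = 0.12087
Fs = 0.12087 * 1.08 * 3.305 = 0.43143 persons/(s*m)
Fc = 0.43143 * 2.449 = 1.0566 persons/s

1.0566 persons/s


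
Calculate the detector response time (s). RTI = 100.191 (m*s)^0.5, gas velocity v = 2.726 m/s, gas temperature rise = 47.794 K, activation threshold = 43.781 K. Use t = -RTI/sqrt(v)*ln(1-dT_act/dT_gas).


dT_act/dT_gas = 0.91604
ln(1 - 0.91604) = -2.4774
t = -100.191 / sqrt(2.726) * -2.4774 = 150.33 s

150.33 s


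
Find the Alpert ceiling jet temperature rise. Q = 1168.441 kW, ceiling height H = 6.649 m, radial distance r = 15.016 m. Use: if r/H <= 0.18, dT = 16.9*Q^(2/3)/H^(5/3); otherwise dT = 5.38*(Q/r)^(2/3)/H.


r/H = 15.016 / 6.649 = 2.2584
r/H > 0.18, so dT = 5.38*(Q/r)^(2/3)/H
Q/r = 77.813
(Q/r)^(2/3) = 18.226
dT = 5.38 * 18.226 / 6.649 = 14.748 K

14.748 K


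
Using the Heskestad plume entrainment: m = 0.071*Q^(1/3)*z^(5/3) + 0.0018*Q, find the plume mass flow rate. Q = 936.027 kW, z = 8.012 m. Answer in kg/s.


Q^(1/3) = 9.7820
z^(5/3) = 32.080
First term = 0.071 * 9.7820 * 32.080 = 22.280
Second term = 0.0018 * 936.027 = 1.6848
m = 23.965 kg/s

23.965 kg/s


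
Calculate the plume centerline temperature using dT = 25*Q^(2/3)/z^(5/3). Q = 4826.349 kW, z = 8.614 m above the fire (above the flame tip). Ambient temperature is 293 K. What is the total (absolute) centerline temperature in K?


Q^(2/3) = 285.59
z^(5/3) = 36.197
dT = 25 * 285.59 / 36.197 = 197.25 K
T = 293 + 197.25 = 490.25 K

490.25 K


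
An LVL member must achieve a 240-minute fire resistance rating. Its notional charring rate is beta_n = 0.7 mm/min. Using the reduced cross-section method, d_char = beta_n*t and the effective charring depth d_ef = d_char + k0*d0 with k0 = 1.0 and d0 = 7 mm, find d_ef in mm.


d_char = 0.7 * 240 = 168 mm
d_ef = 168 + 1.0*7 = 175 mm

175 mm


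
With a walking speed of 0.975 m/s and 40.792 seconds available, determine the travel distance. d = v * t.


d = 0.975 * 40.792 = 39.772 m

39.772 m


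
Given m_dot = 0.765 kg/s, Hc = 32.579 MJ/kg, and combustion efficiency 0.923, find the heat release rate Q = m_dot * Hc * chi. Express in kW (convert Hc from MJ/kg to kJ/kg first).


Hc = 32.579 MJ/kg = 32.579 * 1000 kJ/kg = 32579 kJ/kg
Q = 0.765 kg/s * 32579 kJ/kg * 0.923 = 23004 kW

23004 kW


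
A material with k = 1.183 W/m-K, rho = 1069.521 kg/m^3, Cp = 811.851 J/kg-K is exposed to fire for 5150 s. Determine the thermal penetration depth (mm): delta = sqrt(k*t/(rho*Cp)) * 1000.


alpha = 1.183 / (1069.521 * 811.851) = 1.3624e-06 m^2/s
alpha * t = 0.0070166
delta = sqrt(0.0070166) * 1000 = 83.765 mm

83.765 mm


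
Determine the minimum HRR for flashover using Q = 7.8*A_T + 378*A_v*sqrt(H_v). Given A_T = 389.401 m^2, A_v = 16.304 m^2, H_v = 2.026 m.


7.8*A_T = 3037.3
sqrt(H_v) = 1.4234
378*A_v*sqrt(H_v) = 8772.1
Q = 3037.3 + 8772.1 = 11809 kW

11809 kW


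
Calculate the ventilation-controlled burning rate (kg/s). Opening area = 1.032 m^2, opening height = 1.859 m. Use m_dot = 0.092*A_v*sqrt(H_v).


sqrt(H_v) = 1.3635
m_dot = 0.092 * 1.032 * 1.3635 = 0.12945 kg/s

0.12945 kg/s


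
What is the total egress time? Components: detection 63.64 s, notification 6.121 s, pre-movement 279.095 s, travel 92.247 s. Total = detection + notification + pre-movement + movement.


Total = 63.64 + 6.121 + 279.095 + 92.247 = 441.103 s

441.103 s


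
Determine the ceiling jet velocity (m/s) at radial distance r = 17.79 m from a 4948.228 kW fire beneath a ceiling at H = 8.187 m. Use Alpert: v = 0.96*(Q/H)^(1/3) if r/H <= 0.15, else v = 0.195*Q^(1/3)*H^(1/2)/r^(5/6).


r/H = 17.79 / 8.187 = 2.1730
r/H > 0.15, so v = 0.195*Q^(1/3)*H^(1/2)/r^(5/6)
Q^(1/3) = 17.041
H^(1/2) = 2.8613
r^(5/6) = 11.011
v = 0.195 * 17.041 * 2.8613 / 11.011 = 0.86351 m/s

0.86351 m/s


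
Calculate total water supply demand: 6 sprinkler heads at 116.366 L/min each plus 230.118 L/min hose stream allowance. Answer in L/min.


Sprinkler demand = 6 * 116.366 = 698.196 L/min
Total = 698.196 + 230.118 = 928.314 L/min

928.314 L/min


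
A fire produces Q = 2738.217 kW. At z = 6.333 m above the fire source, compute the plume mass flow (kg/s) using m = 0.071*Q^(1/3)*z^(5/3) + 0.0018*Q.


Q^(1/3) = 13.990
z^(5/3) = 21.678
First term = 0.071 * 13.990 * 21.678 = 21.533
Second term = 0.0018 * 2738.217 = 4.9288
m = 26.461 kg/s

26.461 kg/s


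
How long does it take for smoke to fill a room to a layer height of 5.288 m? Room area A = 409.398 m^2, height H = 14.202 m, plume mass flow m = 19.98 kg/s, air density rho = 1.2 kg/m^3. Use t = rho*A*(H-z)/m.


H - z = 8.914 m
t = 1.2 * 409.398 * 8.914 / 19.98 = 219.18 s

219.18 s


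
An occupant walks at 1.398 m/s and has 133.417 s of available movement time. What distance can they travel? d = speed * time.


d = 1.398 * 133.417 = 186.52 m

186.52 m


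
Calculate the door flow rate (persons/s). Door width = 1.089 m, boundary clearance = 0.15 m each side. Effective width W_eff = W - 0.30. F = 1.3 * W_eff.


W_eff = 1.089 - 0.30 = 0.789 m
F = 1.3 * 0.789 = 1.0257 persons/s

1.0257 persons/s


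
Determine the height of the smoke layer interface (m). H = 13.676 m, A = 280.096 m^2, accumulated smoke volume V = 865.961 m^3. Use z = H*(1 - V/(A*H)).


V/(A*H) = 0.22606
1 - 0.22606 = 0.77394
z = 13.676 * 0.77394 = 10.584 m

10.584 m


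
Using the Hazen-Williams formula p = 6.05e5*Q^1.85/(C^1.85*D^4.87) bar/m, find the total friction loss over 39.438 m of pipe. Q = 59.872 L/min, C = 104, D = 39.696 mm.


Q^1.85 = 1940.3
C^1.85 = 5389.0
D^4.87 = 6.1080e+07
p/m = 0.0035662 bar/m
p_total = 0.0035662 * 39.438 = 0.14065 bar

0.14065 bar


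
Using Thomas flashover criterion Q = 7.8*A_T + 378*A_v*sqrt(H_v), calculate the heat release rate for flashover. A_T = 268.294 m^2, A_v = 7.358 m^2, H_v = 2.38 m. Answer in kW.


7.8*A_T = 2092.7
sqrt(H_v) = 1.5427
378*A_v*sqrt(H_v) = 4290.8
Q = 2092.7 + 4290.8 = 6383.5 kW

6383.5 kW


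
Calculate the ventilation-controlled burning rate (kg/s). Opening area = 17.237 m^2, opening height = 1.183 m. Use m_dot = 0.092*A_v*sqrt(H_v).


sqrt(H_v) = 1.0877
m_dot = 0.092 * 17.237 * 1.0877 = 1.7248 kg/s

1.7248 kg/s


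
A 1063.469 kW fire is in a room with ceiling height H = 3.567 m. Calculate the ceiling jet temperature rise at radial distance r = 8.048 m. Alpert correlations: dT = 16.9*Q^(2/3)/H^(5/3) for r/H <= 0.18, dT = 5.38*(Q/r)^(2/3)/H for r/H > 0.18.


r/H = 8.048 / 3.567 = 2.2562
r/H > 0.18, so dT = 5.38*(Q/r)^(2/3)/H
Q/r = 132.14
(Q/r)^(2/3) = 25.943
dT = 5.38 * 25.943 / 3.567 = 39.129 K

39.129 K


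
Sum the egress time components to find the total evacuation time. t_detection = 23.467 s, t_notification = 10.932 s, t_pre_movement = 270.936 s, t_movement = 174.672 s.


Total = 23.467 + 10.932 + 270.936 + 174.672 = 480.007 s

480.007 s


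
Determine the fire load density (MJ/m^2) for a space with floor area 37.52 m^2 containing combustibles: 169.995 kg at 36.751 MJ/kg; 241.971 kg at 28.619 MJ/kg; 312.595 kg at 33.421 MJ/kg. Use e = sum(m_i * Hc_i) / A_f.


Total energy = 169.995*36.751 + 241.971*28.619 + 312.595*33.421
= 6247.486 + 6924.968 + 10447.24
= 23619.69 MJ
e = 23619.69 / 37.52 = 629.52 MJ/m^2

629.52 MJ/m^2


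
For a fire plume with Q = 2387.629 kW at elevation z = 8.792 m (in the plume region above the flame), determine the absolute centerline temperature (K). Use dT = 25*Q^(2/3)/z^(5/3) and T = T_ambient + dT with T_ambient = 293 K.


Q^(2/3) = 178.64
z^(5/3) = 37.452
dT = 25 * 178.64 / 37.452 = 119.24 K
T = 293 + 119.24 = 412.24 K

412.24 K


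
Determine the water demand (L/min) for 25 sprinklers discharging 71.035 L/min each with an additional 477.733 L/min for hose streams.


Sprinkler demand = 25 * 71.035 = 1775.875 L/min
Total = 1775.875 + 477.733 = 2253.608 L/min

2253.608 L/min


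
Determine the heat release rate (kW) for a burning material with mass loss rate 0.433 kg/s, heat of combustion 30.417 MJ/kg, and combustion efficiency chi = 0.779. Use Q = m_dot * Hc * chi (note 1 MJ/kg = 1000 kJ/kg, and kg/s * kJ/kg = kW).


Hc = 30.417 MJ/kg = 30.417 * 1000 kJ/kg = 30417 kJ/kg
Q = 0.433 kg/s * 30417 kJ/kg * 0.779 = 10260 kW

10260 kW


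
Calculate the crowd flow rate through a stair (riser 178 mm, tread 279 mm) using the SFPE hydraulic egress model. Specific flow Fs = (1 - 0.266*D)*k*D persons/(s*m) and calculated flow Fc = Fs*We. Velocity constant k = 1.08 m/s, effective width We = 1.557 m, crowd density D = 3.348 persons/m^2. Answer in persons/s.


1 - 0.266*D = 1 - 0.266*3.348 = 0.10943
Fs = 0.10943 * 1.08 * 3.348 = 0.39569 persons/(s*m)
Fc = 0.39569 * 1.557 = 0.61609 persons/s

0.61609 persons/s


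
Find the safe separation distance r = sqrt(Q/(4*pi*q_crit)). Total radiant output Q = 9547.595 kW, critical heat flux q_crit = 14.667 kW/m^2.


4*pi*q_crit = 184.31
Q/(4*pi*q_crit) = 51.802
r = sqrt(51.802) = 7.1973 m

7.1973 m


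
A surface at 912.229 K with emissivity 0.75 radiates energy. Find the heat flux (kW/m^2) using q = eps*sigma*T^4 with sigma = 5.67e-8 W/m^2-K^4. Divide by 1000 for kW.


T^4 = 6.9249e+11
q = 0.75 * 5.67e-8 * 6.9249e+11 / 1000 = 29.448 kW/m^2

29.448 kW/m^2


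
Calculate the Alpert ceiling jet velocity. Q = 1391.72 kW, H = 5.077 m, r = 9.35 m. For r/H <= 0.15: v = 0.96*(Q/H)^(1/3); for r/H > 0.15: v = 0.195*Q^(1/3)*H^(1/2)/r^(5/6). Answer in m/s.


r/H = 9.35 / 5.077 = 1.8416
r/H > 0.15, so v = 0.195*Q^(1/3)*H^(1/2)/r^(5/6)
Q^(1/3) = 11.165
H^(1/2) = 2.2532
r^(5/6) = 6.4418
v = 0.195 * 11.165 * 2.2532 / 6.4418 = 0.76152 m/s

0.76152 m/s


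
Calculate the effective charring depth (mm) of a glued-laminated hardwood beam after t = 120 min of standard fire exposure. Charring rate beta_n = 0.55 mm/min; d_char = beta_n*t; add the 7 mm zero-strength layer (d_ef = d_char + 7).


d_char = 0.55 * 120 = 66 mm
d_ef = 66 + 1.0*7 = 73 mm

73 mm


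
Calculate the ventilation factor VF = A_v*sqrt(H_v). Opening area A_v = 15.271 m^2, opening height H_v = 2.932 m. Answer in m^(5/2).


sqrt(H_v) = 1.7123
VF = 15.271 * 1.7123 = 26.149 m^(5/2)

26.149 m^(5/2)


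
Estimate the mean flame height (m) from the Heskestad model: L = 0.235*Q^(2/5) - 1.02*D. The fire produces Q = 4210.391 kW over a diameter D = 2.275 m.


Q^(2/5) = 28.166
0.235 * Q^(2/5) = 6.6191
1.02 * D = 2.3205
L = 4.2986 m

4.2986 m


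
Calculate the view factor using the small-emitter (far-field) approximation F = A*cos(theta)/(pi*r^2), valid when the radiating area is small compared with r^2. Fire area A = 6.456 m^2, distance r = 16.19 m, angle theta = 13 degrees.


cos(13 deg) = 0.97437
pi*r^2 = 823.46
F = 6.456 * 0.97437 / 823.46 = 0.0076391

0.0076391


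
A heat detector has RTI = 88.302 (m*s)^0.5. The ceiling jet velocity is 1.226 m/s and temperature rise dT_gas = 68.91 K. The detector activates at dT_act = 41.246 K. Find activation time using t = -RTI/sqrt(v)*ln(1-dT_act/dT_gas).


dT_act/dT_gas = 0.59855
ln(1 - 0.59855) = -0.91267
t = -88.302 / sqrt(1.226) * -0.91267 = 72.784 s

72.784 s


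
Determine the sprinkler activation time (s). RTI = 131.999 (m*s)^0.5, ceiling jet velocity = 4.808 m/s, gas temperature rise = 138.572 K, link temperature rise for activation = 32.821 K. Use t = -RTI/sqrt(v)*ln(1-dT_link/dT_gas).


dT_link/dT_gas = 0.23685
ln(1 - 0.23685) = -0.27030
t = -131.999 / sqrt(4.808) * -0.27030 = 16.272 s

16.272 s


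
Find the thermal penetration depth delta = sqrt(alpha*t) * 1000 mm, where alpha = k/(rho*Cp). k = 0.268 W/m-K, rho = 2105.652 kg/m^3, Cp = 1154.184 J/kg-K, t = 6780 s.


alpha = 0.268 / (2105.652 * 1154.184) = 1.1027e-07 m^2/s
alpha * t = 0.00074766
delta = sqrt(0.00074766) * 1000 = 27.343 mm

27.343 mm


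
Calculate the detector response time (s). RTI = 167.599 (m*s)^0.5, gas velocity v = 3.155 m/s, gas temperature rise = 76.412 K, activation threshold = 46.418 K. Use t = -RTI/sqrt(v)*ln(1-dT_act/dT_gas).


dT_act/dT_gas = 0.60747
ln(1 - 0.60747) = -0.93514
t = -167.599 / sqrt(3.155) * -0.93514 = 88.237 s

88.237 s


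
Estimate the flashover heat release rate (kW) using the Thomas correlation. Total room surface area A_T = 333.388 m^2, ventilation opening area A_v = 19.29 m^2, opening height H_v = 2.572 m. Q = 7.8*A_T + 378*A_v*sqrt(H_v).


7.8*A_T = 2600.4
sqrt(H_v) = 1.6037
378*A_v*sqrt(H_v) = 11694
Q = 2600.4 + 11694 = 14294 kW

14294 kW


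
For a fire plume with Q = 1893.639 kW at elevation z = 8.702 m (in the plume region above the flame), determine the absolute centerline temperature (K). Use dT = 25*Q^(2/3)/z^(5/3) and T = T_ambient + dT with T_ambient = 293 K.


Q^(2/3) = 153.06
z^(5/3) = 36.816
dT = 25 * 153.06 / 36.816 = 103.94 K
T = 293 + 103.94 = 396.94 K

396.94 K


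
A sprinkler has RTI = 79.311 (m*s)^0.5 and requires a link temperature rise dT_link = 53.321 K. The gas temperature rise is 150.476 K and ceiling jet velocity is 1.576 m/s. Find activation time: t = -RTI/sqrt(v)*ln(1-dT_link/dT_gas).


dT_link/dT_gas = 0.35435
ln(1 - 0.35435) = -0.43750
t = -79.311 / sqrt(1.576) * -0.43750 = 27.639 s

27.639 s


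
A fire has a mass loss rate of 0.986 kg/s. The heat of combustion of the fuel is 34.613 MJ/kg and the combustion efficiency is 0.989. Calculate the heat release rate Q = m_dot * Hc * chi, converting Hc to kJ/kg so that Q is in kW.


Hc = 34.613 MJ/kg = 34.613 * 1000 kJ/kg = 34613 kJ/kg
Q = 0.986 kg/s * 34613 kJ/kg * 0.989 = 33753 kW

33753 kW


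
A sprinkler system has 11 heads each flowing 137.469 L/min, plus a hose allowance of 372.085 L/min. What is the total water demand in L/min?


Sprinkler demand = 11 * 137.469 = 1512.159 L/min
Total = 1512.159 + 372.085 = 1884.244 L/min

1884.244 L/min


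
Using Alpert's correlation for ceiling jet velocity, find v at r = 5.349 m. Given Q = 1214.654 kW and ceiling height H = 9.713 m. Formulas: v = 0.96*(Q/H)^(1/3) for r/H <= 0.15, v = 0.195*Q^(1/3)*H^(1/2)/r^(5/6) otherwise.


r/H = 5.349 / 9.713 = 0.55071
r/H > 0.15, so v = 0.195*Q^(1/3)*H^(1/2)/r^(5/6)
Q^(1/3) = 10.670
H^(1/2) = 3.1166
r^(5/6) = 4.0448
v = 0.195 * 10.670 * 3.1166 / 4.0448 = 1.6031 m/s

1.6031 m/s


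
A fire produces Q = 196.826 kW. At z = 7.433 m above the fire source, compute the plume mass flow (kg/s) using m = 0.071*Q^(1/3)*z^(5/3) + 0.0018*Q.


Q^(1/3) = 5.8169
z^(5/3) = 28.310
First term = 0.071 * 5.8169 * 28.310 = 11.692
Second term = 0.0018 * 196.826 = 0.35429
m = 12.046 kg/s

12.046 kg/s


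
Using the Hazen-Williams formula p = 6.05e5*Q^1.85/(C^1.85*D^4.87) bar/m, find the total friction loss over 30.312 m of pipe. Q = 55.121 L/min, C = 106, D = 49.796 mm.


Q^1.85 = 1665.1
C^1.85 = 5582.3
D^4.87 = 1.8422e+08
p/m = 0.00097958 bar/m
p_total = 0.00097958 * 30.312 = 0.029693 bar

0.029693 bar


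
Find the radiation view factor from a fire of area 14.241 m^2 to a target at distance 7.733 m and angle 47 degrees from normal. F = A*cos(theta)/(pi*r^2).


cos(47 deg) = 0.68200
pi*r^2 = 187.87
F = 14.241 * 0.68200 / 187.87 = 0.051698

0.051698


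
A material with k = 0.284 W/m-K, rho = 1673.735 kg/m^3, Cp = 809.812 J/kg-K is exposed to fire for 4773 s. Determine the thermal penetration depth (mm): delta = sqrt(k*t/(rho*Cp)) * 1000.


alpha = 0.284 / (1673.735 * 809.812) = 2.0953e-07 m^2/s
alpha * t = 0.0010001
delta = sqrt(0.0010001) * 1000 = 31.624 mm

31.624 mm


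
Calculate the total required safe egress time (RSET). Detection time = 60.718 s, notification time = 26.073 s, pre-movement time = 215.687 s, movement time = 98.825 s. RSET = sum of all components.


Total = 60.718 + 26.073 + 215.687 + 98.825 = 401.303 s

401.303 s


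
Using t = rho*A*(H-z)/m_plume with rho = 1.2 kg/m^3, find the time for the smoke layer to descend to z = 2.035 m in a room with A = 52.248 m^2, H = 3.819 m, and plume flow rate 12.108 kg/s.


H - z = 1.784 m
t = 1.2 * 52.248 * 1.784 / 12.108 = 9.2379 s

9.2379 s


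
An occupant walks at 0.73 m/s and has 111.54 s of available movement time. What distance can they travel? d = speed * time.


d = 0.73 * 111.54 = 81.424 m

81.424 m


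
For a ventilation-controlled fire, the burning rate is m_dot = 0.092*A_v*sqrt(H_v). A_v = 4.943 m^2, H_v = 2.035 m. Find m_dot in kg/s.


sqrt(H_v) = 1.4265
m_dot = 0.092 * 4.943 * 1.4265 = 0.64873 kg/s

0.64873 kg/s


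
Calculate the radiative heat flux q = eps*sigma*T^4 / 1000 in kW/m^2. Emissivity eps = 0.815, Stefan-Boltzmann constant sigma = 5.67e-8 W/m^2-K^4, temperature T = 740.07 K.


T^4 = 2.9998e+11
q = 0.815 * 5.67e-8 * 2.9998e+11 / 1000 = 13.862 kW/m^2

13.862 kW/m^2


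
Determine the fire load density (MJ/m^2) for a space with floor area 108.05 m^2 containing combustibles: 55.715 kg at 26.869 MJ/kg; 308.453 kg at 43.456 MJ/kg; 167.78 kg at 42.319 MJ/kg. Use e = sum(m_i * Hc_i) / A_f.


Total energy = 55.715*26.869 + 308.453*43.456 + 167.78*42.319
= 1497.006 + 13404.13 + 7100.282
= 22001.42 MJ
e = 22001.42 / 108.05 = 203.62 MJ/m^2

203.62 MJ/m^2


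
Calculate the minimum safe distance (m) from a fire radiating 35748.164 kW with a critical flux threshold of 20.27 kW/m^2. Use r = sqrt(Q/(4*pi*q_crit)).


4*pi*q_crit = 254.72
Q/(4*pi*q_crit) = 140.34
r = sqrt(140.34) = 11.847 m

11.847 m


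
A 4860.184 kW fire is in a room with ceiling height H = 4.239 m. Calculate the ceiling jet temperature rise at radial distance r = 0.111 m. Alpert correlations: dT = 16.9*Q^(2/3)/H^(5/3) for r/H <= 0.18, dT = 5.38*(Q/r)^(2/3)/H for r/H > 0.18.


r/H = 0.111 / 4.239 = 0.026185
r/H <= 0.18, so dT = 16.9*Q^(2/3)/H^(5/3)
Q^(2/3) = 286.93
H^(5/3) = 11.103
dT = 16.9 * 286.93 / 11.103 = 436.73 K

436.73 K


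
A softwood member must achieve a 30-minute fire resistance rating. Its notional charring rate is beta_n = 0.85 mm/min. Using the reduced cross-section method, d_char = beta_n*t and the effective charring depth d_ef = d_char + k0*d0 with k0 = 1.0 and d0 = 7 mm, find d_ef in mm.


d_char = 0.85 * 30 = 25.5 mm
d_ef = 25.5 + 1.0*7 = 32.5 mm

32.5 mm


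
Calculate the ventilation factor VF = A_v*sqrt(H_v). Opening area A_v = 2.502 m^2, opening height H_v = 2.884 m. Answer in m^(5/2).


sqrt(H_v) = 1.6982
VF = 2.502 * 1.6982 = 4.2490 m^(5/2)

4.2490 m^(5/2)


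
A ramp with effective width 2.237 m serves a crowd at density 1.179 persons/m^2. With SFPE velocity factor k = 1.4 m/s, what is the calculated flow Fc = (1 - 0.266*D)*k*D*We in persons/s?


1 - 0.266*D = 1 - 0.266*1.179 = 0.68639
Fs = 0.68639 * 1.4 * 1.179 = 1.1329 persons/(s*m)
Fc = 1.1329 * 2.237 = 2.5344 persons/s

2.5344 persons/s


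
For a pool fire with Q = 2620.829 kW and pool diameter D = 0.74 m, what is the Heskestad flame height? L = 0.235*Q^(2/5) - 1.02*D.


Q^(2/5) = 23.301
0.235 * Q^(2/5) = 5.4757
1.02 * D = 0.75480
L = 4.7209 m

4.7209 m


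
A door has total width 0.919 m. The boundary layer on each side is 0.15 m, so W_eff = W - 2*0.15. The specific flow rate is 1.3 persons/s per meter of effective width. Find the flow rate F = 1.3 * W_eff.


W_eff = 0.919 - 0.30 = 0.619 m
F = 1.3 * 0.619 = 0.80470 persons/s

0.80470 persons/s


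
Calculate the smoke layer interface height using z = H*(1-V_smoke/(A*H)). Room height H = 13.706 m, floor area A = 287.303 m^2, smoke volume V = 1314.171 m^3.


V/(A*H) = 0.33373
1 - 0.33373 = 0.66627
z = 13.706 * 0.66627 = 9.1318 m

9.1318 m


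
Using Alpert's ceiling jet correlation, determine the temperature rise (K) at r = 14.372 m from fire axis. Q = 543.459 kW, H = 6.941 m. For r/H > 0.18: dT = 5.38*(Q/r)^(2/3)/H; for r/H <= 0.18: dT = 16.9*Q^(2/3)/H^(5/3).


r/H = 14.372 / 6.941 = 2.0706
r/H > 0.18, so dT = 5.38*(Q/r)^(2/3)/H
Q/r = 37.814
(Q/r)^(2/3) = 11.266
dT = 5.38 * 11.266 / 6.941 = 8.7323 K

8.7323 K


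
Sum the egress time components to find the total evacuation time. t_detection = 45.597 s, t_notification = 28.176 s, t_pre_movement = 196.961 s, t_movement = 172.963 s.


Total = 45.597 + 28.176 + 196.961 + 172.963 = 443.697 s

443.697 s


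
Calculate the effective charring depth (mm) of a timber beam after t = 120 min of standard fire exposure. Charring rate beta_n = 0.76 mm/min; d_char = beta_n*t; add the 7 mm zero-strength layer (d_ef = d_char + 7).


d_char = 0.76 * 120 = 91.2 mm
d_ef = 91.2 + 1.0*7 = 98.2 mm

98.2 mm


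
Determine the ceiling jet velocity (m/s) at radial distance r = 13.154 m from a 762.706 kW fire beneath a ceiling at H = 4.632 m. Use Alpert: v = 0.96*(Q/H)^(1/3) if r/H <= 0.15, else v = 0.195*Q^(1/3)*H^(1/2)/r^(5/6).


r/H = 13.154 / 4.632 = 2.8398
r/H > 0.15, so v = 0.195*Q^(1/3)*H^(1/2)/r^(5/6)
Q^(1/3) = 9.1366
H^(1/2) = 2.1522
r^(5/6) = 8.5615
v = 0.195 * 9.1366 * 2.1522 / 8.5615 = 0.44787 m/s

0.44787 m/s


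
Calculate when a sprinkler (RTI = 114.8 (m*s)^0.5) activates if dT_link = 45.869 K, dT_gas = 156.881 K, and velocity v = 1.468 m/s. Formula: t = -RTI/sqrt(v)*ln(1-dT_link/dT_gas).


dT_link/dT_gas = 0.29238
ln(1 - 0.29238) = -0.34585
t = -114.8 / sqrt(1.468) * -0.34585 = 32.769 s

32.769 s


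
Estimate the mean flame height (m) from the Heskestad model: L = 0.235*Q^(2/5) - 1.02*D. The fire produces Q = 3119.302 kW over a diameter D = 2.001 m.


Q^(2/5) = 24.982
0.235 * Q^(2/5) = 5.8707
1.02 * D = 2.0410
L = 3.8297 m

3.8297 m


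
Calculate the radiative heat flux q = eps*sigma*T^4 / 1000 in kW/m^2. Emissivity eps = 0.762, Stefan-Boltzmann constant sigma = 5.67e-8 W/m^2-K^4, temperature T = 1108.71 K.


T^4 = 1.5110e+12
q = 0.762 * 5.67e-8 * 1.5110e+12 / 1000 = 65.284 kW/m^2

65.284 kW/m^2


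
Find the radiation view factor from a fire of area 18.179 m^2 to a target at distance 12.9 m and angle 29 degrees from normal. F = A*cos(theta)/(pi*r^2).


cos(29 deg) = 0.87462
pi*r^2 = 522.79
F = 18.179 * 0.87462 / 522.79 = 0.030413

0.030413


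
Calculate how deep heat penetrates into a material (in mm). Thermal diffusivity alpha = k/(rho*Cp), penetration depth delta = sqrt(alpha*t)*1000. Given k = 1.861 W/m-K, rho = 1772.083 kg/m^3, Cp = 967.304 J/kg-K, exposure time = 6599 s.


alpha = 1.861 / (1772.083 * 967.304) = 1.0857e-06 m^2/s
alpha * t = 0.0071644
delta = sqrt(0.0071644) * 1000 = 84.643 mm

84.643 mm


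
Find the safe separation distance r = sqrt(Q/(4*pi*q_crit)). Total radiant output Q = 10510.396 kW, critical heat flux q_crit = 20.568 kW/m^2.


4*pi*q_crit = 258.47
Q/(4*pi*q_crit) = 40.665
r = sqrt(40.665) = 6.3769 m

6.3769 m


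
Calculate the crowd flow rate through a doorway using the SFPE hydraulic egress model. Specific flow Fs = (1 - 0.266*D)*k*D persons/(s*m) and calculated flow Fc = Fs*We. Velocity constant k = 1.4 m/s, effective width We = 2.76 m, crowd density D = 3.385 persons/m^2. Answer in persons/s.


1 - 0.266*D = 1 - 0.266*3.385 = 0.099590
Fs = 0.099590 * 1.4 * 3.385 = 0.47196 persons/(s*m)
Fc = 0.47196 * 2.76 = 1.3026 persons/s

1.3026 persons/s


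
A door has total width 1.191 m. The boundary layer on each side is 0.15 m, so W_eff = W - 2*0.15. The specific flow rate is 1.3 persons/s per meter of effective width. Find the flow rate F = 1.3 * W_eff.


W_eff = 1.191 - 0.30 = 0.891 m
F = 1.3 * 0.891 = 1.1583 persons/s

1.1583 persons/s


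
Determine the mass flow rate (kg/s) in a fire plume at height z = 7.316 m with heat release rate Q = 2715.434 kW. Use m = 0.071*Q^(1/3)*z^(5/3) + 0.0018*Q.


Q^(1/3) = 13.951
z^(5/3) = 27.571
First term = 0.071 * 13.951 * 27.571 = 27.310
Second term = 0.0018 * 2715.434 = 4.8878
m = 32.198 kg/s

32.198 kg/s


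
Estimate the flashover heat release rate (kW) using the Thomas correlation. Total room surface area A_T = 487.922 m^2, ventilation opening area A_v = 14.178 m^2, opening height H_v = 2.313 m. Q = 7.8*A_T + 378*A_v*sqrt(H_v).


7.8*A_T = 3805.8
sqrt(H_v) = 1.5209
378*A_v*sqrt(H_v) = 8150.7
Q = 3805.8 + 8150.7 = 11956 kW

11956 kW


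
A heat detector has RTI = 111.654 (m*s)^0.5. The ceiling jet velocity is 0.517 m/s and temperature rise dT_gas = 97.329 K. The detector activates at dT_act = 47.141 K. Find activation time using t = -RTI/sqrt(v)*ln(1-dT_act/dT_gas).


dT_act/dT_gas = 0.48435
ln(1 - 0.48435) = -0.66232
t = -111.654 / sqrt(0.517) * -0.66232 = 102.85 s

102.85 s


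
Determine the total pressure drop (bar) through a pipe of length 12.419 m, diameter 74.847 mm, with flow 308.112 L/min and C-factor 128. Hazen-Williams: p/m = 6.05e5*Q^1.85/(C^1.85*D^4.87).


Q^1.85 = 40189
C^1.85 = 7913.0
D^4.87 = 1.3404e+09
p/m = 0.0022924 bar/m
p_total = 0.0022924 * 12.419 = 0.028470 bar

0.028470 bar


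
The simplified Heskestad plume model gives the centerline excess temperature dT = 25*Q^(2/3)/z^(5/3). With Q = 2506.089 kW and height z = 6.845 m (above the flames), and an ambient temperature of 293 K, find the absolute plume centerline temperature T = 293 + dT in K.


Q^(2/3) = 184.50
z^(5/3) = 24.677
dT = 25 * 184.50 / 24.677 = 186.92 K
T = 293 + 186.92 = 479.92 K

479.92 K


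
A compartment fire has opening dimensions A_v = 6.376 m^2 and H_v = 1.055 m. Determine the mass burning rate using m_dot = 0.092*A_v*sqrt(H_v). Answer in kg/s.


sqrt(H_v) = 1.0271
m_dot = 0.092 * 6.376 * 1.0271 = 0.60251 kg/s

0.60251 kg/s


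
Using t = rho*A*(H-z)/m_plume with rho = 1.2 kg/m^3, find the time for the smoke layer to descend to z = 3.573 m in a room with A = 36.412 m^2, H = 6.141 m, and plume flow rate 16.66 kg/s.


H - z = 2.568 m
t = 1.2 * 36.412 * 2.568 / 16.66 = 6.7351 s

6.7351 s


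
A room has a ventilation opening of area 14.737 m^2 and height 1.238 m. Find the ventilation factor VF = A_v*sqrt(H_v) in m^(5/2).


sqrt(H_v) = 1.1127
VF = 14.737 * 1.1127 = 16.397 m^(5/2)

16.397 m^(5/2)


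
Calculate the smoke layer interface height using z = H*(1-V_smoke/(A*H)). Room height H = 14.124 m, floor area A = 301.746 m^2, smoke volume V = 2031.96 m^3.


V/(A*H) = 0.47678
1 - 0.47678 = 0.52322
z = 14.124 * 0.52322 = 7.3900 m

7.3900 m


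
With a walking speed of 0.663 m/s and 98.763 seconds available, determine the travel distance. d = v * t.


d = 0.663 * 98.763 = 65.480 m

65.480 m


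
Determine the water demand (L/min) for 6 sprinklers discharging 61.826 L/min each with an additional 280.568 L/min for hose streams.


Sprinkler demand = 6 * 61.826 = 370.956 L/min
Total = 370.956 + 280.568 = 651.524 L/min

651.524 L/min


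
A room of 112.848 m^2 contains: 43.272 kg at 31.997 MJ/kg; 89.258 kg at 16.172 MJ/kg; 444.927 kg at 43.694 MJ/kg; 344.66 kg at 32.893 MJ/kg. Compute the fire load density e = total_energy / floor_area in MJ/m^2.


Total energy = 43.272*31.997 + 89.258*16.172 + 444.927*43.694 + 344.66*32.893
= 1384.574 + 1443.480 + 19440.64 + 11336.90
= 33605.60 MJ
e = 33605.60 / 112.848 = 297.80 MJ/m^2

297.80 MJ/m^2


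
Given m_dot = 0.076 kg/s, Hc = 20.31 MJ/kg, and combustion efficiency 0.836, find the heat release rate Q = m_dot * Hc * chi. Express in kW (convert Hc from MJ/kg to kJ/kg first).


Hc = 20.31 MJ/kg = 20.31 * 1000 kJ/kg = 20310 kJ/kg
Q = 0.076 kg/s * 20310 kJ/kg * 0.836 = 1290.4 kW

1290.4 kW


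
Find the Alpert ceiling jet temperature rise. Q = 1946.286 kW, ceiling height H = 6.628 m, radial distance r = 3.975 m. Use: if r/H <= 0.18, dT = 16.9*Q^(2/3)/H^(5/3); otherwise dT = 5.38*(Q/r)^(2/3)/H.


r/H = 3.975 / 6.628 = 0.59973
r/H > 0.18, so dT = 5.38*(Q/r)^(2/3)/H
Q/r = 489.63
(Q/r)^(2/3) = 62.122
dT = 5.38 * 62.122 / 6.628 = 50.425 K

50.425 K


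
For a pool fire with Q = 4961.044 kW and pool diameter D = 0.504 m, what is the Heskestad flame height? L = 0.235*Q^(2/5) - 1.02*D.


Q^(2/5) = 30.077
0.235 * Q^(2/5) = 7.0680
1.02 * D = 0.51408
L = 6.5539 m

6.5539 m


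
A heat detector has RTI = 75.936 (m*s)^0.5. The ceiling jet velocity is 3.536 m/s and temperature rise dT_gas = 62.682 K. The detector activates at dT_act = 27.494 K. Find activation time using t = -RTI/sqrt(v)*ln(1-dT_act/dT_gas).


dT_act/dT_gas = 0.43863
ln(1 - 0.43863) = -0.57737
t = -75.936 / sqrt(3.536) * -0.57737 = 23.316 s

23.316 s


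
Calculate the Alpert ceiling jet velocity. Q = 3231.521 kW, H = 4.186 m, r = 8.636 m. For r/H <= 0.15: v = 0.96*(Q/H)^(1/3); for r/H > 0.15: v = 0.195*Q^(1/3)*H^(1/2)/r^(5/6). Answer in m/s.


r/H = 8.636 / 4.186 = 2.0631
r/H > 0.15, so v = 0.195*Q^(1/3)*H^(1/2)/r^(5/6)
Q^(1/3) = 14.784
H^(1/2) = 2.0460
r^(5/6) = 6.0292
v = 0.195 * 14.784 * 2.0460 / 6.0292 = 0.97831 m/s

0.97831 m/s


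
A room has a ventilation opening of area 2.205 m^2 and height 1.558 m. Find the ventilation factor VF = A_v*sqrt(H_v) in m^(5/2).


sqrt(H_v) = 1.2482
VF = 2.205 * 1.2482 = 2.7523 m^(5/2)

2.7523 m^(5/2)


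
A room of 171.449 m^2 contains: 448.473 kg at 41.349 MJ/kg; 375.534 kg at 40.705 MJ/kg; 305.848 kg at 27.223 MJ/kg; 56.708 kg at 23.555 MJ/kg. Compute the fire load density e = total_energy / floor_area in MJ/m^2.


Total energy = 448.473*41.349 + 375.534*40.705 + 305.848*27.223 + 56.708*23.555
= 18543.91 + 15286.11 + 8326.100 + 1335.757
= 43491.88 MJ
e = 43491.88 / 171.449 = 253.67 MJ/m^2

253.67 MJ/m^2


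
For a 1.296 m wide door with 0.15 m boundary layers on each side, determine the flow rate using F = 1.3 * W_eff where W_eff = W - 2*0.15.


W_eff = 1.296 - 0.30 = 0.996 m
F = 1.3 * 0.996 = 1.2948 persons/s

1.2948 persons/s


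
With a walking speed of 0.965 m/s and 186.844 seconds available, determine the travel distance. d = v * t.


d = 0.965 * 186.844 = 180.30 m

180.30 m


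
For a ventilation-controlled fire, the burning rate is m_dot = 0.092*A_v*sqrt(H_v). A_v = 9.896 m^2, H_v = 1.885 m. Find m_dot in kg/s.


sqrt(H_v) = 1.3730
m_dot = 0.092 * 9.896 * 1.3730 = 1.2500 kg/s

1.2500 kg/s


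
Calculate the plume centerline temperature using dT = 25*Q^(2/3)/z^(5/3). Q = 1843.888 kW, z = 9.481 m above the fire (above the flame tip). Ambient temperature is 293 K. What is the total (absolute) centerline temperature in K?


Q^(2/3) = 150.37
z^(5/3) = 42.471
dT = 25 * 150.37 / 42.471 = 88.513 K
T = 293 + 88.513 = 381.51 K

381.51 K


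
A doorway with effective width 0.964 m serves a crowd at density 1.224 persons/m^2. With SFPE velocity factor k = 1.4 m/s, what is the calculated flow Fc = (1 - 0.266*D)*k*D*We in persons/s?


1 - 0.266*D = 1 - 0.266*1.224 = 0.67442
Fs = 0.67442 * 1.4 * 1.224 = 1.1557 persons/(s*m)
Fc = 1.1557 * 0.964 = 1.1141 persons/s

1.1141 persons/s


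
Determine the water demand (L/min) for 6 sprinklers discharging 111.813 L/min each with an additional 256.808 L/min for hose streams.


Sprinkler demand = 6 * 111.813 = 670.878 L/min
Total = 670.878 + 256.808 = 927.686 L/min

927.686 L/min


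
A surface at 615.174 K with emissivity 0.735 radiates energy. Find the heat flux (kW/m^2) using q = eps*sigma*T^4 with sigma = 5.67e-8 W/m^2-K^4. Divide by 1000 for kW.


T^4 = 1.4322e+11
q = 0.735 * 5.67e-8 * 1.4322e+11 / 1000 = 5.9685 kW/m^2

5.9685 kW/m^2


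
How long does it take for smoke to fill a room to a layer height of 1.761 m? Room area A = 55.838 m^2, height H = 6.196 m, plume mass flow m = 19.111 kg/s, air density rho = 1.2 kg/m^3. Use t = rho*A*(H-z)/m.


H - z = 4.435 m
t = 1.2 * 55.838 * 4.435 / 19.111 = 15.550 s

15.550 s


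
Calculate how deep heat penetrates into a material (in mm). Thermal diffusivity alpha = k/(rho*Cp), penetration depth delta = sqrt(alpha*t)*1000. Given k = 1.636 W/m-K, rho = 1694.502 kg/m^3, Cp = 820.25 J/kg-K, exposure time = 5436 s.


alpha = 1.636 / (1694.502 * 820.25) = 1.1771e-06 m^2/s
alpha * t = 0.0063984
delta = sqrt(0.0063984) * 1000 = 79.990 mm

79.990 mm


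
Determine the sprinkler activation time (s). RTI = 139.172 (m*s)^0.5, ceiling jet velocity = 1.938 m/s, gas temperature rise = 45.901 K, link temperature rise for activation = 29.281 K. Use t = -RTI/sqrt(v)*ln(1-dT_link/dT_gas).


dT_link/dT_gas = 0.63792
ln(1 - 0.63792) = -1.0159
t = -139.172 / sqrt(1.938) * -1.0159 = 101.56 s

101.56 s


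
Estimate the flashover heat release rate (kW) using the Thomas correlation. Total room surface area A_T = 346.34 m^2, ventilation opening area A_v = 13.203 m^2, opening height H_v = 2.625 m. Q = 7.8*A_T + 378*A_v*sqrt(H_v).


7.8*A_T = 2701.452
sqrt(H_v) = 1.6202
378*A_v*sqrt(H_v) = 8085.9
Q = 2701.452 + 8085.9 = 10787 kW

10787 kW


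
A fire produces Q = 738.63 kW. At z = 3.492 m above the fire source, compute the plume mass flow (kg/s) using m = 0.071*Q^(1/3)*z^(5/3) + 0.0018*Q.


Q^(1/3) = 9.0395
z^(5/3) = 8.0376
First term = 0.071 * 9.0395 * 8.0376 = 5.1585
Second term = 0.0018 * 738.63 = 1.3295
m = 6.4880 kg/s

6.4880 kg/s


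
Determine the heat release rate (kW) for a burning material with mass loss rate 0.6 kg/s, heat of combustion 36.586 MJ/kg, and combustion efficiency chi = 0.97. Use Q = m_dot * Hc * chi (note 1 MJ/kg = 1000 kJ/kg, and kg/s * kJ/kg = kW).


Hc = 36.586 MJ/kg = 36.586 * 1000 kJ/kg = 36586 kJ/kg
Q = 0.6 kg/s * 36586 kJ/kg * 0.97 = 21293.052 kW

21293.052 kW


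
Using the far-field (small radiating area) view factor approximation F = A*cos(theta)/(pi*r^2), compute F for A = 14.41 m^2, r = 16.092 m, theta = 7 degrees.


cos(7 deg) = 0.99255
pi*r^2 = 813.52
F = 14.41 * 0.99255 / 813.52 = 0.017581

0.017581


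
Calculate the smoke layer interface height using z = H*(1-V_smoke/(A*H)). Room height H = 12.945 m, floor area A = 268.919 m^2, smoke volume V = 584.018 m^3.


V/(A*H) = 0.16777
1 - 0.16777 = 0.83223
z = 12.945 * 0.83223 = 10.773 m

10.773 m


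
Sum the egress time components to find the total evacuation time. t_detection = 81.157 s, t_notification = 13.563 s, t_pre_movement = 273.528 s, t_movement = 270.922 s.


Total = 81.157 + 13.563 + 273.528 + 270.922 = 639.17 s

639.17 s


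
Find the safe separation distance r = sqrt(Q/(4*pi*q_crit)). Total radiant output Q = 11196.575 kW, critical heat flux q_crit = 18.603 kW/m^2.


4*pi*q_crit = 233.77
Q/(4*pi*q_crit) = 47.895
r = sqrt(47.895) = 6.9206 m

6.9206 m


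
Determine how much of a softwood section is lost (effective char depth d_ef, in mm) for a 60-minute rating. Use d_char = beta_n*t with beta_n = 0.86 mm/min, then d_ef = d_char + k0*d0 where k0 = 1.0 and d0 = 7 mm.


d_char = 0.86 * 60 = 51.6 mm
d_ef = 51.6 + 1.0*7 = 58.6 mm

58.6 mm


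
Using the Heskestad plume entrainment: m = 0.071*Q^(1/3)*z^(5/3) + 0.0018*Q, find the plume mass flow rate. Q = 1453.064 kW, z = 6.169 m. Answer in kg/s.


Q^(1/3) = 11.326
z^(5/3) = 20.750
First term = 0.071 * 11.326 * 20.750 = 16.687
Second term = 0.0018 * 1453.064 = 2.6155
m = 19.303 kg/s

19.303 kg/s


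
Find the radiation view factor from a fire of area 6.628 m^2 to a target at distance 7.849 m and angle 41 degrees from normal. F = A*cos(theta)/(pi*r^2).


cos(41 deg) = 0.75471
pi*r^2 = 193.54
F = 6.628 * 0.75471 / 193.54 = 0.025845

0.025845


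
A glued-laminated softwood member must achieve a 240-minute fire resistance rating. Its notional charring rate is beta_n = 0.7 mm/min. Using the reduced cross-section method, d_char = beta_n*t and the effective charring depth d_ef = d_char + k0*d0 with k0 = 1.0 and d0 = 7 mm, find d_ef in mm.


d_char = 0.7 * 240 = 168 mm
d_ef = 168 + 1.0*7 = 175 mm

175 mm


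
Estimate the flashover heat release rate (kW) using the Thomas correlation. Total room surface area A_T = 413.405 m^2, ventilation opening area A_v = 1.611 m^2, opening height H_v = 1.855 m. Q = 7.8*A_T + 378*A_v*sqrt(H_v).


7.8*A_T = 3224.559
sqrt(H_v) = 1.3620
378*A_v*sqrt(H_v) = 829.39
Q = 3224.559 + 829.39 = 4053.9 kW

4053.9 kW


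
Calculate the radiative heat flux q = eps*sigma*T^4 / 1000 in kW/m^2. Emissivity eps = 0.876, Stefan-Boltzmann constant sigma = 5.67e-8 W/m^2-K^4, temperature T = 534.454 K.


T^4 = 8.1591e+10
q = 0.876 * 5.67e-8 * 8.1591e+10 / 1000 = 4.0526 kW/m^2

4.0526 kW/m^2


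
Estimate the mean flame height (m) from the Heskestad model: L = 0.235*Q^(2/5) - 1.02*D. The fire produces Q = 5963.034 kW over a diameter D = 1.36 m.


Q^(2/5) = 32.373
0.235 * Q^(2/5) = 7.6077
1.02 * D = 1.3872
L = 6.2205 m

6.2205 m


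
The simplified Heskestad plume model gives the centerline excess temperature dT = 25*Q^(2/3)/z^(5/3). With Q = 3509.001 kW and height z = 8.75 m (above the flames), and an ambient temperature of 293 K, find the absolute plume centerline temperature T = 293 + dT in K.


Q^(2/3) = 230.92
z^(5/3) = 37.155
dT = 25 * 230.92 / 37.155 = 155.38 K
T = 293 + 155.38 = 448.38 K

448.38 K


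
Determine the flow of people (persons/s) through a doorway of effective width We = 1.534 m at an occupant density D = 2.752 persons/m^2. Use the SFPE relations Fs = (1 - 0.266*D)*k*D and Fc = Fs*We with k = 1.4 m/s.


1 - 0.266*D = 1 - 0.266*2.752 = 0.26797
Fs = 0.26797 * 1.4 * 2.752 = 1.0324 persons/(s*m)
Fc = 1.0324 * 1.534 = 1.5837 persons/s

1.5837 persons/s


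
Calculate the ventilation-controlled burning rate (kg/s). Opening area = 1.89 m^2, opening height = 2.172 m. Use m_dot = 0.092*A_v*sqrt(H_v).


sqrt(H_v) = 1.4738
m_dot = 0.092 * 1.89 * 1.4738 = 0.25626 kg/s

0.25626 kg/s
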